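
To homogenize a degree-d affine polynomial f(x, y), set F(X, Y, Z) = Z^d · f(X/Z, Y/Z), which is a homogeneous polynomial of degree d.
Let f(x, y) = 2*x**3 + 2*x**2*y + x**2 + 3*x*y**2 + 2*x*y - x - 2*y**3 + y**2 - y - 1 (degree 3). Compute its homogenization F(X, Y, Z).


F(X, Y, Z) = 2*X**3 + 2*X**2*Y + X**2*Z + 3*X*Y**2 + 2*X*Y*Z - X*Z**2 - 2*Y**3 + Y**2*Z - Y*Z**2 - Z**3

deg(f) = 3.
Substitute x = X/Z, y = Y/Z into f, then multiply by Z^3.
  monomial 2·x^3·y^0 ↦ 2·X^3·Y^0·Z^0.
  monomial 2·x^2·y^1 ↦ 2·X^2·Y^1·Z^0.
  monomial 1·x^2·y^0 ↦ 1·X^2·Y^0·Z^1.
  monomial 3·x^1·y^2 ↦ 3·X^1·Y^2·Z^0.
  monomial 2·x^1·y^1 ↦ 2·X^1·Y^1·Z^1.
  monomial -1·x^1·y^0 ↦ -1·X^1·Y^0·Z^2.
  monomial -2·x^0·y^3 ↦ -2·X^0·Y^3·Z^0.
  monomial 1·x^0·y^2 ↦ 1·X^0·Y^2·Z^1.
  monomial -1·x^0·y^1 ↦ -1·X^0·Y^1·Z^2.
  monomial -1·x^0·y^0 ↦ -1·X^0·Y^0·Z^3.
Collecting: F(X, Y, Z) = 2*X**3 + 2*X**2*Y + X**2*Z + 3*X*Y**2 + 2*X*Y*Z - X*Z**2 - 2*Y**3 + Y**2*Z - Y*Z**2 - Z**3.


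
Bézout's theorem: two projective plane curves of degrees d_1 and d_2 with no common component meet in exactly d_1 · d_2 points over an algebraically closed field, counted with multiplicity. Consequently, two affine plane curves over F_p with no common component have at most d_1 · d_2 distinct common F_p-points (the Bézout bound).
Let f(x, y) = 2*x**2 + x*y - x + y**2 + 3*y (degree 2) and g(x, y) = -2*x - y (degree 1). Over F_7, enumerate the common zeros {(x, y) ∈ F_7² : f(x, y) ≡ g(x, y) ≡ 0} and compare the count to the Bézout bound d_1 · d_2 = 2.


Common zeros: {(0, 0)}; count = 1; Bézout bound = 2.

deg(f) = 2, deg(g) = 1, so Bézout bound = 2.
Scan x ∈ F_7. For each x, list the y ∈ F_7 with f(x, y) ≡ 0 and those with g(x, y) ≡ 0 (mod 7); the common zeros in that column are the intersection.
  x = 0: f ≡ 0 at y ∈ {0, 4}; g ≡ 0 at y ∈ {0}; common: {0}.
  x = 1: f ≡ 0 at y ∈ ∅; g ≡ 0 at y ∈ {5}; common: ∅.
  x = 2: f ≡ 0 at y ∈ {4, 5}; g ≡ 0 at y ∈ {3}; common: ∅.
  x = 3: f ≡ 0 at y ∈ {3, 5}; g ≡ 0 at y ∈ {1}; common: ∅.
  x = 4: f ≡ 0 at y ∈ {0}; g ≡ 0 at y ∈ {6}; common: ∅.
  x = 5: f ≡ 0 at y ∈ ∅; g ≡ 0 at y ∈ {4}; common: ∅.
  x = 6: f ≡ 0 at y ∈ ∅; g ≡ 0 at y ∈ {2}; common: ∅.
Collecting: common zeros = {(0, 0)}, so the count is 1.
Comparison with the Bézout bound: 1 ≤ 2 = deg(f)·deg(g), as expected for curves with no common component (the affine F_7-count falls short of the bound because intersections may lie at infinity, over extension fields, or carry multiplicity).


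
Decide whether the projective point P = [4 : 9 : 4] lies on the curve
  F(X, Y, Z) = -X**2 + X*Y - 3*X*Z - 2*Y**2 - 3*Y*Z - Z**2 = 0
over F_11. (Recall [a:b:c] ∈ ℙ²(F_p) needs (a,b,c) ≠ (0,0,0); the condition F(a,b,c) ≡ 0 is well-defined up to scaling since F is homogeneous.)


F(4,9,4) ≡ 5 (mod 11); P is NOT on the curve.

Evaluate F(4, 9, 4) term-by-term (mod 11).
  -X**2 ↦ -1·16·1·1 = -16
  X*Y ↦ 1·4·9·1 = 36
  -3*X*Z ↦ -3·4·1·4 = -48
  -2*Y**2 ↦ -2·1·81·1 = -162
  -3*Y*Z ↦ -3·1·9·4 = -108
  -Z**2 ↦ -1·1·1·16 = -16
Sum: F(4, 9, 4) = (-16) + (36) + (-48) + (-162) + (-108) + (-16) = -314.
Reducing mod 11: -314 ≡ 5 (mod 11).
Since F(a, b, c) ≡ 5 ≠ 0 (mod 11), P does NOT lie on the curve.


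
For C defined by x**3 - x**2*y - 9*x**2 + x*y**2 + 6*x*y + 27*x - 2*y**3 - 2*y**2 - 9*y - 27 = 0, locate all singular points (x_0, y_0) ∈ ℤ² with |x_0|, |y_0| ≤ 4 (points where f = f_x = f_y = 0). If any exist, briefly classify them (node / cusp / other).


Singular points: {(3, 0)}; classification: cusp.

Compute partial derivatives:
  f_x = 3*x**2 - 2*x*y - 18*x + y**2 + 6*y + 27.
  f_y = -x**2 + 2*x*y + 6*x - 6*y**2 - 4*y - 9.
Scan x_0 ∈ {−4, ..., 4}. For each x_0, f_y(x_0, y) is a polynomial in y; find its integer roots y ∈ {−4, ..., 4}, then test f_x and f at those candidates.
  x = -4: f_y(-4, y) = -6*y**2 - 12*y - 49; no integer root y with |y| ≤ 4.
  x = -3: f_y(-3, y) = -6*y**2 - 10*y - 36; no integer root y with |y| ≤ 4.
  x = -2: f_y(-2, y) = -6*y**2 - 8*y - 25; no integer root y with |y| ≤ 4.
  x = -1: f_y(-1, y) = -6*y**2 - 6*y - 16; no integer root y with |y| ≤ 4.
  x = 0: f_y(0, y) = -6*y**2 - 4*y - 9; no integer root y with |y| ≤ 4.
  x = 1: f_y(1, y) = -6*y**2 - 2*y - 4; no integer root y with |y| ≤ 4.
  x = 2: f_y(2, y) = -6*y**2 - 1; no integer root y with |y| ≤ 4.
  x = 3: f_y(3, y) = -6*y**2 + 2*y; vanishes at y ∈ {0}. (3, 0): f_x = 0, f = 0 — SINGULAR.
  x = 4: f_y(4, y) = -6*y**2 + 4*y - 1; no integer root y with |y| ≤ 4.
Only singular point on the grid: (3, 0).
Classify: substitute x = 3 + u, y = 0 + v and expand: f = u**3 - u**2*v + u*v**2 - 2*v**3 + v**2.
No constant or linear terms (consistent with a singular point). Quadratic part: v**2. Cubic part: u**3 - u**2*v + u*v**2 - 2*v**3.
The quadratic part v**2 is a perfect square, so there is a single (double) tangent line v = 0, i.e. y = 0. Restricting the cubic part to that line (v = 0) leaves u**3 ≠ 0, so f is not divisible by v and the branch is v² ≈ -u**3 to lowest order — this is a cusp.
Classification: cusp.


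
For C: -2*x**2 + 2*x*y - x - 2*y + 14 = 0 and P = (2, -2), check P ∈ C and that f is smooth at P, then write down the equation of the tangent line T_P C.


Tangent line at P: -13*x + 2*y + 30 = 0.

Step 1: f(2, -2) = 0, so P lies on C.
Step 2: partial derivatives
  f_x(x, y) = -4*x + 2*y - 1, f_y(x, y) = 2*x - 2.
  f_x(P) = -13, f_y(P) = 2 (gradient nonzero, so P is smooth).
Step 3: tangent line at P: -13·(x − 2) + 2·(y − -2) = 0.
Expanding: -13*x + 2*y + 30 = 0.


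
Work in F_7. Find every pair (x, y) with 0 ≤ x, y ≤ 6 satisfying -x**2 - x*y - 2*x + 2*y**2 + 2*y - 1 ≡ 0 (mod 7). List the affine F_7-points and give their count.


Affine F_7-points: {(2, 1), (2, 6), (4, 2), (4, 6), (6, 0), (6, 2)}; count = 6.

For each of the 49 pairs (x, y) ∈ F_7², evaluate f(x, y) mod 7. Record the zeros.
  x = 0: [0↦6, 1↦3, 2↦4, 3↦2, 4↦4, 5↦3, 6↦6]  zeros at y ∈ ∅
  x = 1: [0↦3, 1↦6, 2↦6, 3↦3, 4↦4, 5↦2, 6↦4]  zeros at y ∈ ∅
  x = 2: [0↦5, 1↦0, 2↦6, 3↦2, 4↦2, 5↦6, 6↦0]  zeros at y ∈ {1, 6}
  x = 3: [0↦5, 1↦6, 2↦4, 3↦6, 4↦5, 5↦1, 6↦1]  zeros at y ∈ ∅
  x = 4: [0↦3, 1↦3, 2↦0, 3↦1, 4↦6, 5↦1, 6↦0]  zeros at y ∈ {2, 6}
  x = 5: [0↦6, 1↦5, 2↦1, 3↦1, 4↦5, 5↦6, 6↦4]  zeros at y ∈ ∅
  x = 6: [0↦0, 1↦5, 2↦0, 3↦6, 4↦2, 5↦2, 6↦6]  zeros at y ∈ {0, 2}
Collecting zeros: affine points = {(2, 1), (2, 6), (4, 2), (4, 6), (6, 0), (6, 2)}.
Total count |C(F_7)_aff| = 6.


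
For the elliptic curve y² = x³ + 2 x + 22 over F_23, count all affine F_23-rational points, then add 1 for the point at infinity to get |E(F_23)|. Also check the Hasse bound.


Affine points = {(1, 5), (1, 18), (3, 3), (3, 20), (4, 5), (4, 18), (11, 8), (11, 15), (12, 7), (12, 16), (15, 0), (17, 1), (17, 22), (18, 5), (18, 18), (20, 9), (20, 14)}; affine count = 17; |E(F_23)| = 18.

Discriminant check: Δ ∝ 4a³ + 27b² = 4·2³ + 27·22² = 4·8 + 27·484 ≡ 13 (mod 23). Nonzero ⇒ E is nonsingular.
For each x ∈ F_23, compute rhs = x³ + 2·x + 22 mod 23, then count y ∈ F_23 with y² ≡ rhs.
  x = 0: rhs = 22, matching y values: none (0 points).
  x = 1: rhs = 2, matching y values: 5, 18 (2 points).
  x = 2: rhs = 11, matching y values: none (0 points).
  x = 3: rhs = 9, matching y values: 3, 20 (2 points).
  x = 4: rhs = 2, matching y values: 5, 18 (2 points).
  x = 5: rhs = 19, matching y values: none (0 points).
  x = 6: rhs = 20, matching y values: none (0 points).
  x = 7: rhs = 11, matching y values: none (0 points).
  x = 8: rhs = 21, matching y values: none (0 points).
  x = 9: rhs = 10, matching y values: none (0 points).
  x = 10: rhs = 7, matching y values: none (0 points).
  x = 11: rhs = 18, matching y values: 8, 15 (2 points).
  x = 12: rhs = 3, matching y values: 7, 16 (2 points).
  x = 13: rhs = 14, matching y values: none (0 points).
  x = 14: rhs = 11, matching y values: none (0 points).
  x = 15: rhs = 0, matching y values: 0 (1 points).
  x = 16: rhs = 10, matching y values: none (0 points).
  x = 17: rhs = 1, matching y values: 1, 22 (2 points).
  x = 18: rhs = 2, matching y values: 5, 18 (2 points).
  x = 19: rhs = 19, matching y values: none (0 points).
  x = 20: rhs = 12, matching y values: 9, 14 (2 points).
  x = 21: rhs = 10, matching y values: none (0 points).
  x = 22: rhs = 19, matching y values: none (0 points).
Total affine count: 17.
Full point count |E(F_23)| = 17 + 1 = 18.
Hasse bound: |18 − (23+1)| = |-6| = 6 ≤ 2√23 ≈ 9.5917 ✓.


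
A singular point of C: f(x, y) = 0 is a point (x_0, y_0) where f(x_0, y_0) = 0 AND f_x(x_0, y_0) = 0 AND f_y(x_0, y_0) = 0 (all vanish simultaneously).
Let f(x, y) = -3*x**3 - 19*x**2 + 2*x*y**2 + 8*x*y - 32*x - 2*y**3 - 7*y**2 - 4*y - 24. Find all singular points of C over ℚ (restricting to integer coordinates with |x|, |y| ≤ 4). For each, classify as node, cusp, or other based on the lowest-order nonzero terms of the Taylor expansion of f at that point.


Singular points: {(-2, -2)}; classification: node.

Compute partial derivatives:
  f_x = -9*x**2 - 38*x + 2*y**2 + 8*y - 32.
  f_y = 4*x*y + 8*x - 6*y**2 - 14*y - 4.
Scan x_0 ∈ {−4, ..., 4}. For each x_0, f_y(x_0, y) is a polynomial in y; find its integer roots y ∈ {−4, ..., 4}, then test f_x and f at those candidates.
  x = -4: f_y(-4, y) = -6*y**2 - 30*y - 36; vanishes at y ∈ {-3, -2}. (-4, -3): f_x = -30 ≠ 0; (-4, -2): f_x = -32 ≠ 0.
  x = -3: f_y(-3, y) = -6*y**2 - 26*y - 28; vanishes at y ∈ {-2}. (-3, -2): f_x = -7 ≠ 0.
  x = -2: f_y(-2, y) = -6*y**2 - 22*y - 20; vanishes at y ∈ {-2}. (-2, -2): f_x = 0, f = 0 — SINGULAR.
  x = -1: f_y(-1, y) = -6*y**2 - 18*y - 12; vanishes at y ∈ {-2, -1}. (-1, -2): f_x = -11 ≠ 0; (-1, -1): f_x = -9 ≠ 0.
  x = 0: f_y(0, y) = -6*y**2 - 14*y - 4; vanishes at y ∈ {-2}. (0, -2): f_x = -40 ≠ 0.
  x = 1: f_y(1, y) = -6*y**2 - 10*y + 4; vanishes at y ∈ {-2}. (1, -2): f_x = -87 ≠ 0.
  x = 2: f_y(2, y) = -6*y**2 - 6*y + 12; vanishes at y ∈ {-2, 1}. (2, -2): f_x = -152 ≠ 0; (2, 1): f_x = -134 ≠ 0.
  x = 3: f_y(3, y) = -6*y**2 - 2*y + 20; vanishes at y ∈ {-2}. (3, -2): f_x = -235 ≠ 0.
  x = 4: f_y(4, y) = -6*y**2 + 2*y + 28; vanishes at y ∈ {-2}. (4, -2): f_x = -336 ≠ 0.
Only singular point on the grid: (-2, -2).
Classify: substitute x = -2 + u, y = -2 + v and expand: f = -3*u**3 - u**2 + 2*u*v**2 - 2*v**3 + v**2.
No constant or linear terms (consistent with a singular point). Quadratic part: -u**2 + v**2. Cubic part: -3*u**3 + 2*u*v**2 - 2*v**3.
The quadratic part v**2 - u**2 = (v − u)(v + u) splits into two distinct linear factors, so there are two distinct tangent lines y − -2 = ±(x − -2) — this is a node (ordinary double point).
Classification: node.


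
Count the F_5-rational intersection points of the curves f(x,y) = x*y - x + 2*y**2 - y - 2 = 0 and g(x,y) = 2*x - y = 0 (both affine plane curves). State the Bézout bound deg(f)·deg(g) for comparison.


Common zeros: {(1, 2)}; count = 1; Bézout bound = 2.

deg(f) = 2, deg(g) = 1, so Bézout bound = 2.
Scan x ∈ F_5. For each x, list the y ∈ F_5 with f(x, y) ≡ 0 and those with g(x, y) ≡ 0 (mod 5); the common zeros in that column are the intersection.
  x = 0: f ≡ 0 at y ∈ ∅; g ≡ 0 at y ∈ {0}; common: ∅.
  x = 1: f ≡ 0 at y ∈ {2, 3}; g ≡ 0 at y ∈ {2}; common: {2}.
  x = 2: f ≡ 0 at y ∈ ∅; g ≡ 0 at y ∈ {4}; common: ∅.
  x = 3: f ≡ 0 at y ∈ {0, 4}; g ≡ 0 at y ∈ {1}; common: ∅.
  x = 4: f ≡ 0 at y ∈ ∅; g ≡ 0 at y ∈ {3}; common: ∅.
Collecting: common zeros = {(1, 2)}, so the count is 1.
Comparison with the Bézout bound: 1 ≤ 2 = deg(f)·deg(g), as expected for curves with no common component (the affine F_5-count falls short of the bound because intersections may lie at infinity, over extension fields, or carry multiplicity).


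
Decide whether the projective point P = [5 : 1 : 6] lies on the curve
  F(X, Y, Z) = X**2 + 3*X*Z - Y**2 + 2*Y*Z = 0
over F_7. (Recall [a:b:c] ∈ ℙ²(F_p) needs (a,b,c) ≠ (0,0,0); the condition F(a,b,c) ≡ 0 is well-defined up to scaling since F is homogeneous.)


F(5,1,6) ≡ 0 (mod 7); P is on the curve.

Evaluate F(5, 1, 6) term-by-term (mod 7).
  X**2 ↦ 1·25·1·1 = 25
  3*X*Z ↦ 3·5·1·6 = 90
  -Y**2 ↦ -1·1·1·1 = -1
  2*Y*Z ↦ 2·1·1·6 = 12
Sum: F(5, 1, 6) = (25) + (90) + (-1) + (12) = 126.
Reducing mod 7: 126 ≡ 0 (mod 7).
Since F(a, b, c) ≡ 0 (mod 7), P lies on the curve.


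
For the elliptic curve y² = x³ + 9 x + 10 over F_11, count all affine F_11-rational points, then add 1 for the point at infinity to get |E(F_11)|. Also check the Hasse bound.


Affine points = {(1, 3), (1, 8), (2, 5), (2, 6), (3, 3), (3, 8), (4, 0), (5, 2), (5, 9), (6, 4), (6, 7), (7, 3), (7, 8), (8, 0), (10, 0)}; affine count = 15; |E(F_11)| = 16.

Discriminant check: Δ ∝ 4a³ + 27b² = 4·9³ + 27·10² = 4·729 + 27·100 ≡ 6 (mod 11). Nonzero ⇒ E is nonsingular.
For each x ∈ F_11, compute rhs = x³ + 9·x + 10 mod 11, then count y ∈ F_11 with y² ≡ rhs.
  x = 0: rhs = 10, matching y values: none (0 points).
  x = 1: rhs = 9, matching y values: 3, 8 (2 points).
  x = 2: rhs = 3, matching y values: 5, 6 (2 points).
  x = 3: rhs = 9, matching y values: 3, 8 (2 points).
  x = 4: rhs = 0, matching y values: 0 (1 points).
  x = 5: rhs = 4, matching y values: 2, 9 (2 points).
  x = 6: rhs = 5, matching y values: 4, 7 (2 points).
  x = 7: rhs = 9, matching y values: 3, 8 (2 points).
  x = 8: rhs = 0, matching y values: 0 (1 points).
  x = 9: rhs = 6, matching y values: none (0 points).
  x = 10: rhs = 0, matching y values: 0 (1 points).
Total affine count: 15.
Full point count |E(F_11)| = 15 + 1 = 16.
Hasse bound: |16 − (11+1)| = |4| = 4 ≤ 2√11 ≈ 6.6332 ✓.


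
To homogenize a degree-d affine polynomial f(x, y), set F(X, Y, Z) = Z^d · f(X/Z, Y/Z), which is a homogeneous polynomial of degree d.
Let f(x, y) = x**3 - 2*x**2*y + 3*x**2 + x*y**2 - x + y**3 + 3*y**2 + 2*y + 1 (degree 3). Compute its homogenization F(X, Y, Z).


F(X, Y, Z) = X**3 - 2*X**2*Y + 3*X**2*Z + X*Y**2 - X*Z**2 + Y**3 + 3*Y**2*Z + 2*Y*Z**2 + Z**3

deg(f) = 3.
Substitute x = X/Z, y = Y/Z into f, then multiply by Z^3.
  monomial 1·x^3·y^0 ↦ 1·X^3·Y^0·Z^0.
  monomial -2·x^2·y^1 ↦ -2·X^2·Y^1·Z^0.
  monomial 3·x^2·y^0 ↦ 3·X^2·Y^0·Z^1.
  monomial 1·x^1·y^2 ↦ 1·X^1·Y^2·Z^0.
  monomial -1·x^1·y^0 ↦ -1·X^1·Y^0·Z^2.
  monomial 1·x^0·y^3 ↦ 1·X^0·Y^3·Z^0.
  monomial 3·x^0·y^2 ↦ 3·X^0·Y^2·Z^1.
  monomial 2·x^0·y^1 ↦ 2·X^0·Y^1·Z^2.
  monomial 1·x^0·y^0 ↦ 1·X^0·Y^0·Z^3.
Collecting: F(X, Y, Z) = X**3 - 2*X**2*Y + 3*X**2*Z + X*Y**2 - X*Z**2 + Y**3 + 3*Y**2*Z + 2*Y*Z**2 + Z**3.


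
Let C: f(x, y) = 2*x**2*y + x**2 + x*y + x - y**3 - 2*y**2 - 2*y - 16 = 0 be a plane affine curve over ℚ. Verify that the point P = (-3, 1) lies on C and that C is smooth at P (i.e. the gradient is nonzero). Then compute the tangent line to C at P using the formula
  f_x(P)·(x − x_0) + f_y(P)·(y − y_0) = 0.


Tangent line at P: -16*x + 6*y - 54 = 0.

Step 1: f(-3, 1) = 0, so P lies on C.
Step 2: partial derivatives
  f_x(x, y) = 4*x*y + 2*x + y + 1, f_y(x, y) = 2*x**2 + x - 3*y**2 - 4*y - 2.
  f_x(P) = -16, f_y(P) = 6 (gradient nonzero, so P is smooth).
Step 3: tangent line at P: -16·(x − -3) + 6·(y − 1) = 0.
Expanding: -16*x + 6*y - 54 = 0.


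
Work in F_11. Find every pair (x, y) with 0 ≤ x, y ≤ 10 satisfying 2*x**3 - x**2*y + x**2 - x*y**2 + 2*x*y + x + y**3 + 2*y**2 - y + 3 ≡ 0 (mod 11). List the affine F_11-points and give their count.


Affine F_11-points: {(1, 8), (5, 5), (7, 8), (8, 1), (9, 0)}; count = 5.

For each of the 121 pairs (x, y) ∈ F_11², evaluate f(x, y) mod 11. Record the zeros.
  x = 0: [0↦3, 1↦5, 2↦6, 3↦1, 4↦7, 5↦8, 6↦10, 7↦8, 8↦8, 9↦5, 10↦5]  zeros at y ∈ ∅
  x = 1: [0↦7, 1↦9, 2↦8, 3↦10, 4↦10, 5↦3, 6↦6, 7↦3, 8↦0, 9↦3, 10↦7]  zeros at y ∈ {8}
  x = 2: [0↦3, 1↦3, 2↦9, 3↦5, 4↦8, 5↦2, 6↦4, 7↦9, 8↦1, 9↦8, 10↦3]  zeros at y ∈ ∅
  x = 3: [0↦3, 1↦10, 2↦10, 3↦9, 4↦2, 5↦6, 6↦5, 7↦5, 8↦1, 9↦10, 10↦5]  zeros at y ∈ ∅
  x = 4: [0↦8, 1↦9, 2↦1, 3↦1, 4↦4, 5↦5, 6↦10, 7↦3, 8↦1, 9↦10, 10↦3]  zeros at y ∈ ∅
  x = 5: [0↦8, 1↦1, 2↦5, 3↦4, 4↦4, 5↦0, 6↦9, 7↦4, 8↦2, 9↦9, 10↦9]  zeros at y ∈ {5}
  x = 6: [0↦4, 1↦9, 2↦1, 3↦8, 4↦3, 5↦3, 6↦3, 7↦9, 8↦5, 9↦8, 10↦2]  zeros at y ∈ ∅
  x = 7: [0↦8, 1↦1, 2↦1, 3↦3, 4↦2, 5↦4, 6↦4, 7↦8, 8↦0, 9↦8, 10↦5]  zeros at y ∈ {8}
  x = 8: [0↦10, 1↦0, 2↦6, 3↦1, 4↦2, 5↦4, 6↦2, 7↦2, 8↦10, 9↦10, 10↦8]  zeros at y ∈ {1}
  x = 9: [0↦0, 1↦7, 2↦6, 3↦3, 4↦4, 5↦4, 6↦9, 7↦3, 8↦3, 9↦4, 10↦1]  zeros at y ∈ {0}
  x = 10: [0↦1, 1↦1, 2↦2, 3↦10, 4↦9, 5↦5, 6↦4, 7↦1, 8↦2, 9↦2, 10↦7]  zeros at y ∈ ∅
Collecting zeros: affine points = {(1, 8), (5, 5), (7, 8), (8, 1), (9, 0)}.
Total count |C(F_11)_aff| = 5.


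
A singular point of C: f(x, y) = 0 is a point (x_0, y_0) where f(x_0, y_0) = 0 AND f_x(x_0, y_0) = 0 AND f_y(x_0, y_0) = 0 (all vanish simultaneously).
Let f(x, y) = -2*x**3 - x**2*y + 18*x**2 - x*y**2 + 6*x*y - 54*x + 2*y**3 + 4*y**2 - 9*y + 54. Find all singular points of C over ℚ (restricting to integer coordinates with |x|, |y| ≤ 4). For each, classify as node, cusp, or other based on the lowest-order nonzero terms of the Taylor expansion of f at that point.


Singular points: {(3, 0)}; classification: cusp.

Compute partial derivatives:
  f_x = -6*x**2 - 2*x*y + 36*x - y**2 + 6*y - 54.
  f_y = -x**2 - 2*x*y + 6*x + 6*y**2 + 8*y - 9.
Scan x_0 ∈ {−4, ..., 4}. For each x_0, f_y(x_0, y) is a polynomial in y; find its integer roots y ∈ {−4, ..., 4}, then test f_x and f at those candidates.
  x = -4: f_y(-4, y) = 6*y**2 + 16*y - 49; no integer root y with |y| ≤ 4.
  x = -3: f_y(-3, y) = 6*y**2 + 14*y - 36; no integer root y with |y| ≤ 4.
  x = -2: f_y(-2, y) = 6*y**2 + 12*y - 25; no integer root y with |y| ≤ 4.
  x = -1: f_y(-1, y) = 6*y**2 + 10*y - 16; vanishes at y ∈ {1}. (-1, 1): f_x = -89 ≠ 0.
  x = 0: f_y(0, y) = 6*y**2 + 8*y - 9; no integer root y with |y| ≤ 4.
  x = 1: f_y(1, y) = 6*y**2 + 6*y - 4; no integer root y with |y| ≤ 4.
  x = 2: f_y(2, y) = 6*y**2 + 4*y - 1; no integer root y with |y| ≤ 4.
  x = 3: f_y(3, y) = 6*y**2 + 2*y; vanishes at y ∈ {0}. (3, 0): f_x = 0, f = 0 — SINGULAR.
  x = 4: f_y(4, y) = 6*y**2 - 1; no integer root y with |y| ≤ 4.
Only singular point on the grid: (3, 0).
Classify: substitute x = 3 + u, y = 0 + v and expand: f = -2*u**3 - u**2*v - u*v**2 + 2*v**3 + v**2.
No constant or linear terms (consistent with a singular point). Quadratic part: v**2. Cubic part: -2*u**3 - u**2*v - u*v**2 + 2*v**3.
The quadratic part v**2 is a perfect square, so there is a single (double) tangent line v = 0, i.e. y = 0. Restricting the cubic part to that line (v = 0) leaves -2*u**3 ≠ 0, so f is not divisible by v and the branch is v² ≈ 2*u**3 to lowest order — this is a cusp.
Classification: cusp.


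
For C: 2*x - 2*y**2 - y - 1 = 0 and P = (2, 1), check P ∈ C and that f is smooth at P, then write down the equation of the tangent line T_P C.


Tangent line at P: 2*x - 5*y + 1 = 0.

Step 1: f(2, 1) = 0, so P lies on C.
Step 2: partial derivatives
  f_x(x, y) = 2, f_y(x, y) = -4*y - 1.
  f_x(P) = 2, f_y(P) = -5 (gradient nonzero, so P is smooth).
Step 3: tangent line at P: 2·(x − 2) + -5·(y − 1) = 0.
Expanding: 2*x - 5*y + 1 = 0.


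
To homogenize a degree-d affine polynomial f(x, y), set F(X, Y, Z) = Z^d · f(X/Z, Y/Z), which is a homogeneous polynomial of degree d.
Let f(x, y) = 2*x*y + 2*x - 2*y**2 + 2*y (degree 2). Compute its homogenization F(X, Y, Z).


F(X, Y, Z) = 2*X*Y + 2*X*Z - 2*Y**2 + 2*Y*Z

deg(f) = 2.
Substitute x = X/Z, y = Y/Z into f, then multiply by Z^2.
  monomial 2·x^1·y^1 ↦ 2·X^1·Y^1·Z^0.
  monomial 2·x^1·y^0 ↦ 2·X^1·Y^0·Z^1.
  monomial -2·x^0·y^2 ↦ -2·X^0·Y^2·Z^0.
  monomial 2·x^0·y^1 ↦ 2·X^0·Y^1·Z^1.
Collecting: F(X, Y, Z) = 2*X*Y + 2*X*Z - 2*Y**2 + 2*Y*Z.


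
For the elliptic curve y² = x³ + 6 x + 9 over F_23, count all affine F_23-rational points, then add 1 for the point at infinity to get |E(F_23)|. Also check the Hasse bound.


Affine points = {(0, 3), (0, 20), (1, 4), (1, 19), (2, 11), (2, 12), (3, 10), (3, 13), (5, 7), (5, 16), (6, 10), (6, 13), (7, 7), (7, 16), (11, 7), (11, 16), (14, 10), (14, 13), (15, 1), (15, 22), (19, 6), (19, 17), (21, 9), (21, 14), (22, 5), (22, 18)}; affine count = 26; |E(F_23)| = 27.

Discriminant check: Δ ∝ 4a³ + 27b² = 4·6³ + 27·9² = 4·216 + 27·81 ≡ 15 (mod 23). Nonzero ⇒ E is nonsingular.
For each x ∈ F_23, compute rhs = x³ + 6·x + 9 mod 23, then count y ∈ F_23 with y² ≡ rhs.
  x = 0: rhs = 9, matching y values: 3, 20 (2 points).
  x = 1: rhs = 16, matching y values: 4, 19 (2 points).
  x = 2: rhs = 6, matching y values: 11, 12 (2 points).
  x = 3: rhs = 8, matching y values: 10, 13 (2 points).
  x = 4: rhs = 5, matching y values: none (0 points).
  x = 5: rhs = 3, matching y values: 7, 16 (2 points).
  x = 6: rhs = 8, matching y values: 10, 13 (2 points).
  x = 7: rhs = 3, matching y values: 7, 16 (2 points).
  x = 8: rhs = 17, matching y values: none (0 points).
  x = 9: rhs = 10, matching y values: none (0 points).
  x = 10: rhs = 11, matching y values: none (0 points).
  x = 11: rhs = 3, matching y values: 7, 16 (2 points).
  x = 12: rhs = 15, matching y values: none (0 points).
  x = 13: rhs = 7, matching y values: none (0 points).
  x = 14: rhs = 8, matching y values: 10, 13 (2 points).
  x = 15: rhs = 1, matching y values: 1, 22 (2 points).
  x = 16: rhs = 15, matching y values: none (0 points).
  x = 17: rhs = 10, matching y values: none (0 points).
  x = 18: rhs = 15, matching y values: none (0 points).
  x = 19: rhs = 13, matching y values: 6, 17 (2 points).
  x = 20: rhs = 10, matching y values: none (0 points).
  x = 21: rhs = 12, matching y values: 9, 14 (2 points).
  x = 22: rhs = 2, matching y values: 5, 18 (2 points).
Total affine count: 26.
Full point count |E(F_23)| = 26 + 1 = 27.
Hasse bound: |27 − (23+1)| = |3| = 3 ≤ 2√23 ≈ 9.5917 ✓.


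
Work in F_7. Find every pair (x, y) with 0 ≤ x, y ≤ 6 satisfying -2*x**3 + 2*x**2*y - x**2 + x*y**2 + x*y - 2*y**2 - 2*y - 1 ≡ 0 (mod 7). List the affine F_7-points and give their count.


Affine F_7-points: {(2, 0), (3, 4), (3, 5), (6, 0), (6, 2)}; count = 5.

For each of the 49 pairs (x, y) ∈ F_7², evaluate f(x, y) mod 7. Record the zeros.
  x = 0: [0↦6, 1↦2, 2↦1, 3↦3, 4↦1, 5↦2, 6↦6]  zeros at y ∈ ∅
  x = 1: [0↦3, 1↦3, 2↦1, 3↦4, 4↦5, 5↦4, 6↦1]  zeros at y ∈ ∅
  x = 2: [0↦0, 1↦1, 2↦2, 3↦3, 4↦4, 5↦5, 6↦6]  zeros at y ∈ {0}
  x = 3: [0↦6, 1↦5, 2↦6, 3↦2, 4↦0, 5↦0, 6↦2]  zeros at y ∈ {4, 5}
  x = 4: [0↦2, 1↦3, 2↦1, 3↦3, 4↦2, 5↦5, 6↦5]  zeros at y ∈ ∅
  x = 5: [0↦4, 1↦4, 2↦3, 3↦1, 4↦5, 5↦1, 6↦3]  zeros at y ∈ ∅
  x = 6: [0↦0, 1↦3, 2↦0, 3↦5, 4↦4, 5↦4, 6↦5]  zeros at y ∈ {0, 2}
Collecting zeros: affine points = {(2, 0), (3, 4), (3, 5), (6, 0), (6, 2)}.
Total count |C(F_7)_aff| = 5.


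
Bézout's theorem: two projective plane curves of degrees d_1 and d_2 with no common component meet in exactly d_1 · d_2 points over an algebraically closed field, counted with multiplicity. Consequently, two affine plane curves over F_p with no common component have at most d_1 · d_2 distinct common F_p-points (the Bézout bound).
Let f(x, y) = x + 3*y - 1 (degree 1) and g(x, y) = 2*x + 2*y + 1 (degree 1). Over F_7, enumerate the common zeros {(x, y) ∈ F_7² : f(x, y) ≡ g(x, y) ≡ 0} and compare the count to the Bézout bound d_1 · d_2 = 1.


Common zeros: {(4, 6)}; count = 1; Bézout bound = 1.

deg(f) = 1, deg(g) = 1, so Bézout bound = 1.
Scan x ∈ F_7. For each x, list the y ∈ F_7 with f(x, y) ≡ 0 and those with g(x, y) ≡ 0 (mod 7); the common zeros in that column are the intersection.
  x = 0: f ≡ 0 at y ∈ {5}; g ≡ 0 at y ∈ {3}; common: ∅.
  x = 1: f ≡ 0 at y ∈ {0}; g ≡ 0 at y ∈ {2}; common: ∅.
  x = 2: f ≡ 0 at y ∈ {2}; g ≡ 0 at y ∈ {1}; common: ∅.
  x = 3: f ≡ 0 at y ∈ {4}; g ≡ 0 at y ∈ {0}; common: ∅.
  x = 4: f ≡ 0 at y ∈ {6}; g ≡ 0 at y ∈ {6}; common: {6}.
  x = 5: f ≡ 0 at y ∈ {1}; g ≡ 0 at y ∈ {5}; common: ∅.
  x = 6: f ≡ 0 at y ∈ {3}; g ≡ 0 at y ∈ {4}; common: ∅.
Collecting: common zeros = {(4, 6)}, so the count is 1.
Comparison with the Bézout bound: 1 ≤ 1 = deg(f)·deg(g), as expected for curves with no common component (the bound is attained).


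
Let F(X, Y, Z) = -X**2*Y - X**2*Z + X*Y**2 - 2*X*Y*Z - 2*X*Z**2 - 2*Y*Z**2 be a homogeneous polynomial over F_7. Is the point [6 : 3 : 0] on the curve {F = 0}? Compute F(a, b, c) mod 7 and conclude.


F(6,3,0) ≡ 2 (mod 7); P is NOT on the curve.

Evaluate F(6, 3, 0) term-by-term (mod 7).
  -X**2*Y ↦ -1·36·3·1 = -108
  -X**2*Z ↦ -1·36·1·0 = 0
  X*Y**2 ↦ 1·6·9·1 = 54
  -2*X*Y*Z ↦ -2·6·3·0 = 0
  -2*X*Z**2 ↦ -2·6·1·0 = 0
  -2*Y*Z**2 ↦ -2·1·3·0 = 0
Sum: F(6, 3, 0) = (-108) + (0) + (54) + (0) + (0) + (0) = -54.
Reducing mod 7: -54 ≡ 2 (mod 7).
Since F(a, b, c) ≡ 2 ≠ 0 (mod 7), P does NOT lie on the curve.


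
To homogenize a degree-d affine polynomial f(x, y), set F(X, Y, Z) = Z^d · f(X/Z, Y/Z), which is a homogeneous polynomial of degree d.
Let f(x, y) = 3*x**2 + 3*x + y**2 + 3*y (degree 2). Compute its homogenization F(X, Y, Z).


F(X, Y, Z) = 3*X**2 + 3*X*Z + Y**2 + 3*Y*Z

deg(f) = 2.
Substitute x = X/Z, y = Y/Z into f, then multiply by Z^2.
  monomial 3·x^2·y^0 ↦ 3·X^2·Y^0·Z^0.
  monomial 3·x^1·y^0 ↦ 3·X^1·Y^0·Z^1.
  monomial 1·x^0·y^2 ↦ 1·X^0·Y^2·Z^0.
  monomial 3·x^0·y^1 ↦ 3·X^0·Y^1·Z^1.
Collecting: F(X, Y, Z) = 3*X**2 + 3*X*Z + Y**2 + 3*Y*Z.


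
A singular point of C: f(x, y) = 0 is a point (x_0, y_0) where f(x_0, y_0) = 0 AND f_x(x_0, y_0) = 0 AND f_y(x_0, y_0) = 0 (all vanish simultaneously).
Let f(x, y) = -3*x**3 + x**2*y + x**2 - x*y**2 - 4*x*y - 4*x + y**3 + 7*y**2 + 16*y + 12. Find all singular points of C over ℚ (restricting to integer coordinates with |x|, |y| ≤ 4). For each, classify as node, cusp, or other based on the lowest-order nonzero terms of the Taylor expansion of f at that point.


Singular points: {(0, -2)}; classification: node.

Compute partial derivatives:
  f_x = -9*x**2 + 2*x*y + 2*x - y**2 - 4*y - 4.
  f_y = x**2 - 2*x*y - 4*x + 3*y**2 + 14*y + 16.
Scan x_0 ∈ {−4, ..., 4}. For each x_0, f_y(x_0, y) is a polynomial in y; find its integer roots y ∈ {−4, ..., 4}, then test f_x and f at those candidates.
  x = -4: f_y(-4, y) = 3*y**2 + 22*y + 48; no integer root y with |y| ≤ 4.
  x = -3: f_y(-3, y) = 3*y**2 + 20*y + 37; no integer root y with |y| ≤ 4.
  x = -2: f_y(-2, y) = 3*y**2 + 18*y + 28; no integer root y with |y| ≤ 4.
  x = -1: f_y(-1, y) = 3*y**2 + 16*y + 21; vanishes at y ∈ {-3}. (-1, -3): f_x = -6 ≠ 0.
  x = 0: f_y(0, y) = 3*y**2 + 14*y + 16; vanishes at y ∈ {-2}. (0, -2): f_x = 0, f = 0 — SINGULAR.
  x = 1: f_y(1, y) = 3*y**2 + 12*y + 13; no integer root y with |y| ≤ 4.
  x = 2: f_y(2, y) = 3*y**2 + 10*y + 12; no integer root y with |y| ≤ 4.
  x = 3: f_y(3, y) = 3*y**2 + 8*y + 13; no integer root y with |y| ≤ 4.
  x = 4: f_y(4, y) = 3*y**2 + 6*y + 16; no integer root y with |y| ≤ 4.
Only singular point on the grid: (0, -2).
Classify: substitute x = 0 + u, y = -2 + v and expand: f = -3*u**3 + u**2*v - u**2 - u*v**2 + v**3 + v**2.
No constant or linear terms (consistent with a singular point). Quadratic part: -u**2 + v**2. Cubic part: -3*u**3 + u**2*v - u*v**2 + v**3.
The quadratic part v**2 - u**2 = (v − u)(v + u) splits into two distinct linear factors, so there are two distinct tangent lines y − -2 = ±(x − 0) — this is a node (ordinary double point).
Classification: node.


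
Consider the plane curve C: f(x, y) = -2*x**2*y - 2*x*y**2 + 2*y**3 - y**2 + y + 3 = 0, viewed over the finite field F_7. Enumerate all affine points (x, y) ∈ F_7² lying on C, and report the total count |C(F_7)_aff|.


Affine F_7-points: {(0, 4), (2, 1), (3, 4), (3, 5), (4, 1), (5, 3), (6, 2), (6, 3), (6, 5)}; count = 9.

For each of the 49 pairs (x, y) ∈ F_7², evaluate f(x, y) mod 7. Record the zeros.
  x = 0: [0↦3, 1↦5, 2↦3, 3↦2, 4↦0, 5↦2, 6↦6]  zeros at y ∈ {4}
  x = 1: [0↦3, 1↦1, 2↦5, 3↦6, 4↦2, 5↦5, 6↦6]  zeros at y ∈ ∅
  x = 2: [0↦3, 1↦0, 2↦6, 3↦5, 4↦2, 5↦2, 6↦3]  zeros at y ∈ {1}
  x = 3: [0↦3, 1↦2, 2↦6, 3↦6, 4↦0, 5↦0, 6↦4]  zeros at y ∈ {4, 5}
  x = 4: [0↦3, 1↦0, 2↦5, 3↦2, 4↦3, 5↦6, 6↦2]  zeros at y ∈ {1}
  x = 5: [0↦3, 1↦1, 2↦3, 3↦0, 4↦4, 5↦6, 6↦4]  zeros at y ∈ {3}
  x = 6: [0↦3, 1↦5, 2↦0, 3↦0, 4↦3, 5↦0, 6↦3]  zeros at y ∈ {2, 3, 5}
Collecting zeros: affine points = {(0, 4), (2, 1), (3, 4), (3, 5), (4, 1), (5, 3), (6, 2), (6, 3), (6, 5)}.
Total count |C(F_7)_aff| = 9.


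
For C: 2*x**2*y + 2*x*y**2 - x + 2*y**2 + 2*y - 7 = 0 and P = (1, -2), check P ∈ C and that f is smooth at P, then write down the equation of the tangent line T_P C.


Tangent line at P: -x - 12*y - 23 = 0.

Step 1: f(1, -2) = 0, so P lies on C.
Step 2: partial derivatives
  f_x(x, y) = 4*x*y + 2*y**2 - 1, f_y(x, y) = 2*x**2 + 4*x*y + 4*y + 2.
  f_x(P) = -1, f_y(P) = -12 (gradient nonzero, so P is smooth).
Step 3: tangent line at P: -1·(x − 1) + -12·(y − -2) = 0.
Expanding: -x - 12*y - 23 = 0.


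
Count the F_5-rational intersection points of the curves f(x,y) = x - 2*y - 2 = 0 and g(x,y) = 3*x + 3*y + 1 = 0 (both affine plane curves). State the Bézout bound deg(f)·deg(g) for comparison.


Common zeros: {(1, 2)}; count = 1; Bézout bound = 1.

deg(f) = 1, deg(g) = 1, so Bézout bound = 1.
Scan x ∈ F_5. For each x, list the y ∈ F_5 with f(x, y) ≡ 0 and those with g(x, y) ≡ 0 (mod 5); the common zeros in that column are the intersection.
  x = 0: f ≡ 0 at y ∈ {4}; g ≡ 0 at y ∈ {3}; common: ∅.
  x = 1: f ≡ 0 at y ∈ {2}; g ≡ 0 at y ∈ {2}; common: {2}.
  x = 2: f ≡ 0 at y ∈ {0}; g ≡ 0 at y ∈ {1}; common: ∅.
  x = 3: f ≡ 0 at y ∈ {3}; g ≡ 0 at y ∈ {0}; common: ∅.
  x = 4: f ≡ 0 at y ∈ {1}; g ≡ 0 at y ∈ {4}; common: ∅.
Collecting: common zeros = {(1, 2)}, so the count is 1.
Comparison with the Bézout bound: 1 ≤ 1 = deg(f)·deg(g), as expected for curves with no common component (the bound is attained).


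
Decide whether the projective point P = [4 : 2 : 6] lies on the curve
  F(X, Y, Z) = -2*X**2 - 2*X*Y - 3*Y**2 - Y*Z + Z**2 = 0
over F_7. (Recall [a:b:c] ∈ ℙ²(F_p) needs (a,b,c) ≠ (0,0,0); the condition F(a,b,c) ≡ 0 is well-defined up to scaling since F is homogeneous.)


F(4,2,6) ≡ 6 (mod 7); P is NOT on the curve.

Evaluate F(4, 2, 6) term-by-term (mod 7).
  -2*X**2 ↦ -2·16·1·1 = -32
  -2*X*Y ↦ -2·4·2·1 = -16
  -3*Y**2 ↦ -3·1·4·1 = -12
  -Y*Z ↦ -1·1·2·6 = -12
  Z**2 ↦ 1·1·1·36 = 36
Sum: F(4, 2, 6) = (-32) + (-16) + (-12) + (-12) + (36) = -36.
Reducing mod 7: -36 ≡ 6 (mod 7).
Since F(a, b, c) ≡ 6 ≠ 0 (mod 7), P does NOT lie on the curve.


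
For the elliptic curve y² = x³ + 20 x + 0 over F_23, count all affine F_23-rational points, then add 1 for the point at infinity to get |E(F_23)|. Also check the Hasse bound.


Affine points = {(0, 0), (2, 5), (2, 18), (3, 8), (3, 15), (4, 11), (4, 12), (5, 8), (5, 15), (7, 0), (9, 9), (9, 14), (10, 2), (10, 21), (12, 6), (12, 17), (15, 8), (15, 15), (16, 0), (17, 3), (17, 20), (22, 5), (22, 18)}; affine count = 23; |E(F_23)| = 24.

Discriminant check: Δ ∝ 4a³ + 27b² = 4·20³ + 27·0² = 4·8000 + 27·0 ≡ 7 (mod 23). Nonzero ⇒ E is nonsingular.
For each x ∈ F_23, compute rhs = x³ + 20·x + 0 mod 23, then count y ∈ F_23 with y² ≡ rhs.
  x = 0: rhs = 0, matching y values: 0 (1 points).
  x = 1: rhs = 21, matching y values: none (0 points).
  x = 2: rhs = 2, matching y values: 5, 18 (2 points).
  x = 3: rhs = 18, matching y values: 8, 15 (2 points).
  x = 4: rhs = 6, matching y values: 11, 12 (2 points).
  x = 5: rhs = 18, matching y values: 8, 15 (2 points).
  x = 6: rhs = 14, matching y values: none (0 points).
  x = 7: rhs = 0, matching y values: 0 (1 points).
  x = 8: rhs = 5, matching y values: none (0 points).
  x = 9: rhs = 12, matching y values: 9, 14 (2 points).
  x = 10: rhs = 4, matching y values: 2, 21 (2 points).
  x = 11: rhs = 10, matching y values: none (0 points).
  x = 12: rhs = 13, matching y values: 6, 17 (2 points).
  x = 13: rhs = 19, matching y values: none (0 points).
  x = 14: rhs = 11, matching y values: none (0 points).
  x = 15: rhs = 18, matching y values: 8, 15 (2 points).
  x = 16: rhs = 0, matching y values: 0 (1 points).
  x = 17: rhs = 9, matching y values: 3, 20 (2 points).
  x = 18: rhs = 5, matching y values: none (0 points).
  x = 19: rhs = 17, matching y values: none (0 points).
  x = 20: rhs = 5, matching y values: none (0 points).
  x = 21: rhs = 21, matching y values: none (0 points).
  x = 22: rhs = 2, matching y values: 5, 18 (2 points).
Total affine count: 23.
Full point count |E(F_23)| = 23 + 1 = 24.
Hasse bound: |24 − (23+1)| = |0| = 0 ≤ 2√23 ≈ 9.5917 ✓.


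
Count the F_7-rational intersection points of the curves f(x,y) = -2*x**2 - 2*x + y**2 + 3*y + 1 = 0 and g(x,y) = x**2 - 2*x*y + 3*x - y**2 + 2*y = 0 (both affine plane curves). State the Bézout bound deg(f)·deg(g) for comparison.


Common zeros: {(1, 2), (2, 1), (4, 1)}; count = 3; Bézout bound = 4.

deg(f) = 2, deg(g) = 2, so Bézout bound = 4.
Scan x ∈ F_7. For each x, list the y ∈ F_7 with f(x, y) ≡ 0 and those with g(x, y) ≡ 0 (mod 7); the common zeros in that column are the intersection.
  x = 0: f ≡ 0 at y ∈ ∅; g ≡ 0 at y ∈ {0, 2}; common: ∅.
  x = 1: f ≡ 0 at y ∈ {2}; g ≡ 0 at y ∈ {2, 5}; common: {2}.
  x = 2: f ≡ 0 at y ∈ {1, 3}; g ≡ 0 at y ∈ {1, 4}; common: {1}.
  x = 3: f ≡ 0 at y ∈ ∅; g ≡ 0 at y ∈ {4, 6}; common: ∅.
  x = 4: f ≡ 0 at y ∈ {1, 3}; g ≡ 0 at y ∈ {0, 1}; common: {1}.
  x = 5: f ≡ 0 at y ∈ {2}; g ≡ 0 at y ∈ {3}; common: ∅.
  x = 6: f ≡ 0 at y ∈ ∅; g ≡ 0 at y ∈ {5, 6}; common: ∅.
Collecting: common zeros = {(1, 2), (2, 1), (4, 1)}, so the count is 3.
Comparison with the Bézout bound: 3 ≤ 4 = deg(f)·deg(g), as expected for curves with no common component (the affine F_7-count falls short of the bound because intersections may lie at infinity, over extension fields, or carry multiplicity).


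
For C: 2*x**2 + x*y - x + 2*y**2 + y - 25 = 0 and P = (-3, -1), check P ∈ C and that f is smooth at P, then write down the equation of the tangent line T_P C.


Tangent line at P: -14*x - 6*y - 48 = 0.

Step 1: f(-3, -1) = 0, so P lies on C.
Step 2: partial derivatives
  f_x(x, y) = 4*x + y - 1, f_y(x, y) = x + 4*y + 1.
  f_x(P) = -14, f_y(P) = -6 (gradient nonzero, so P is smooth).
Step 3: tangent line at P: -14·(x − -3) + -6·(y − -1) = 0.
Expanding: -14*x - 6*y - 48 = 0.


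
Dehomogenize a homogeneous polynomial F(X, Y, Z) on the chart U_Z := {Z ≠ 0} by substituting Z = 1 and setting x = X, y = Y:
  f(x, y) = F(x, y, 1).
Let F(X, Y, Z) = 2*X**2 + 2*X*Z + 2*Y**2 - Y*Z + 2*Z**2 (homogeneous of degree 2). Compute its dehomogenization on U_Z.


f(x, y) = 2*x**2 + 2*x + 2*y**2 - y + 2

On U_Z we set Z = 1. Each monomial c·X^i·Y^j·Z^k in F becomes c·x^i·y^j·1^k = c·x^i·y^j.
Substituting Z = 1: F(X, Y, 1) = 2*x**2 + 2*x + 2*y**2 - y + 2.
Note: deg(f) ≤ deg(F) = 2; strict inequality happens when F is divisible by Z (lost terms).


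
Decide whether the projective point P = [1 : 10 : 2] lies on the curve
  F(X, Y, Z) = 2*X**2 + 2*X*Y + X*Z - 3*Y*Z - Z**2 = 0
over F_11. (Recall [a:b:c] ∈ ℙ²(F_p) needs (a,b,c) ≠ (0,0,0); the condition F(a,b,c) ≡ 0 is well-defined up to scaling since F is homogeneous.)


F(1,10,2) ≡ 4 (mod 11); P is NOT on the curve.

Evaluate F(1, 10, 2) term-by-term (mod 11).
  2*X**2 ↦ 2·1·1·1 = 2
  2*X*Y ↦ 2·1·10·1 = 20
  X*Z ↦ 1·1·1·2 = 2
  -3*Y*Z ↦ -3·1·10·2 = -60
  -Z**2 ↦ -1·1·1·4 = -4
Sum: F(1, 10, 2) = (2) + (20) + (2) + (-60) + (-4) = -40.
Reducing mod 11: -40 ≡ 4 (mod 11).
Since F(a, b, c) ≡ 4 ≠ 0 (mod 11), P does NOT lie on the curve.


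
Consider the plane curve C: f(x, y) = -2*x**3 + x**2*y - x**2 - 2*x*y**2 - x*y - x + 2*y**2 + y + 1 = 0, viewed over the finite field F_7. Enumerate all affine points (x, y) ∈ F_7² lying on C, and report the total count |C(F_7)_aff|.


Affine F_7-points: {(0, 5), (1, 3), (2, 0), (2, 5), (4, 0), (4, 1), (5, 1), (5, 6)}; count = 8.

For each of the 49 pairs (x, y) ∈ F_7², evaluate f(x, y) mod 7. Record the zeros.
  x = 0: [0↦1, 1↦4, 2↦4, 3↦1, 4↦2, 5↦0, 6↦2]  zeros at y ∈ {5}
  x = 1: [0↦4, 1↦5, 2↦6, 3↦0, 4↦1, 5↦2, 6↦3]  zeros at y ∈ {3}
  x = 2: [0↦0, 1↦1, 2↦5, 3↦5, 4↦1, 5↦0, 6↦2]  zeros at y ∈ {0, 5}
  x = 3: [0↦5, 1↦1, 2↦3, 3↦4, 4↦4, 5↦3, 6↦1]  zeros at y ∈ ∅
  x = 4: [0↦0, 1↦0, 2↦2, 3↦6, 4↦5, 5↦6, 6↦2]  zeros at y ∈ {0, 1}
  x = 5: [0↦1, 1↦0, 2↦4, 3↦6, 4↦6, 5↦4, 6↦0]  zeros at y ∈ {1, 6}
  x = 6: [0↦3, 1↦3, 2↦4, 3↦6, 4↦2, 5↦6, 6↦4]  zeros at y ∈ ∅
Collecting zeros: affine points = {(0, 5), (1, 3), (2, 0), (2, 5), (4, 0), (4, 1), (5, 1), (5, 6)}.
Total count |C(F_7)_aff| = 8.


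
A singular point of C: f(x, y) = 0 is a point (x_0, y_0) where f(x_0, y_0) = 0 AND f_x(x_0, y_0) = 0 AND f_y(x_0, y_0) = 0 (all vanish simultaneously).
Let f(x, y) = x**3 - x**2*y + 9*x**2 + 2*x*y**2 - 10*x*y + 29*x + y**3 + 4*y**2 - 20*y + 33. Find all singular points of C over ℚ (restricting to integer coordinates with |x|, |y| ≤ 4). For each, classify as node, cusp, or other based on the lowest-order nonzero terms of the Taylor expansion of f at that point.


Singular points: {(-3, 1)}; classification: node.

Compute partial derivatives:
  f_x = 3*x**2 - 2*x*y + 18*x + 2*y**2 - 10*y + 29.
  f_y = -x**2 + 4*x*y - 10*x + 3*y**2 + 8*y - 20.
Scan x_0 ∈ {−4, ..., 4}. For each x_0, f_y(x_0, y) is a polynomial in y; find its integer roots y ∈ {−4, ..., 4}, then test f_x and f at those candidates.
  x = -4: f_y(-4, y) = 3*y**2 - 8*y + 4; vanishes at y ∈ {2}. (-4, 2): f_x = 9 ≠ 0.
  x = -3: f_y(-3, y) = 3*y**2 - 4*y + 1; vanishes at y ∈ {1}. (-3, 1): f_x = 0, f = 0 — SINGULAR.
  x = -2: f_y(-2, y) = 3*y**2 - 4; no integer root y with |y| ≤ 4.
  x = -1: f_y(-1, y) = 3*y**2 + 4*y - 11; no integer root y with |y| ≤ 4.
  x = 0: f_y(0, y) = 3*y**2 + 8*y - 20; no integer root y with |y| ≤ 4.
  x = 1: f_y(1, y) = 3*y**2 + 12*y - 31; no integer root y with |y| ≤ 4.
  x = 2: f_y(2, y) = 3*y**2 + 16*y - 44; vanishes at y ∈ {2}. (2, 2): f_x = 57 ≠ 0.
  x = 3: f_y(3, y) = 3*y**2 + 20*y - 59; no integer root y with |y| ≤ 4.
  x = 4: f_y(4, y) = 3*y**2 + 24*y - 76; no integer root y with |y| ≤ 4.
Only singular point on the grid: (-3, 1).
Classify: substitute x = -3 + u, y = 1 + v and expand: f = u**3 - u**2*v - u**2 + 2*u*v**2 + v**3 + v**2.
No constant or linear terms (consistent with a singular point). Quadratic part: -u**2 + v**2. Cubic part: u**3 - u**2*v + 2*u*v**2 + v**3.
The quadratic part v**2 - u**2 = (v − u)(v + u) splits into two distinct linear factors, so there are two distinct tangent lines y − 1 = ±(x − -3) — this is a node (ordinary double point).
Classification: node.


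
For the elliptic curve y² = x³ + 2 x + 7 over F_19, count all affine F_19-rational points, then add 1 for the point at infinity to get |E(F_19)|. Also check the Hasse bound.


Affine points = {(0, 8), (0, 11), (2, 0), (5, 3), (5, 16), (6, 8), (6, 11), (10, 1), (10, 18), (11, 7), (11, 12), (12, 7), (12, 12), (13, 8), (13, 11), (14, 9), (14, 10), (15, 7), (15, 12), (18, 2), (18, 17)}; affine count = 21; |E(F_19)| = 22.

Discriminant check: Δ ∝ 4a³ + 27b² = 4·2³ + 27·7² = 4·8 + 27·49 ≡ 6 (mod 19). Nonzero ⇒ E is nonsingular.
For each x ∈ F_19, compute rhs = x³ + 2·x + 7 mod 19, then count y ∈ F_19 with y² ≡ rhs.
  x = 0: rhs = 7, matching y values: 8, 11 (2 points).
  x = 1: rhs = 10, matching y values: none (0 points).
  x = 2: rhs = 0, matching y values: 0 (1 points).
  x = 3: rhs = 2, matching y values: none (0 points).
  x = 4: rhs = 3, matching y values: none (0 points).
  x = 5: rhs = 9, matching y values: 3, 16 (2 points).
  x = 6: rhs = 7, matching y values: 8, 11 (2 points).
  x = 7: rhs = 3, matching y values: none (0 points).
  x = 8: rhs = 3, matching y values: none (0 points).
  x = 9: rhs = 13, matching y values: none (0 points).
  x = 10: rhs = 1, matching y values: 1, 18 (2 points).
  x = 11: rhs = 11, matching y values: 7, 12 (2 points).
  x = 12: rhs = 11, matching y values: 7, 12 (2 points).
  x = 13: rhs = 7, matching y values: 8, 11 (2 points).
  x = 14: rhs = 5, matching y values: 9, 10 (2 points).
  x = 15: rhs = 11, matching y values: 7, 12 (2 points).
  x = 16: rhs = 12, matching y values: none (0 points).
  x = 17: rhs = 14, matching y values: none (0 points).
  x = 18: rhs = 4, matching y values: 2, 17 (2 points).
Total affine count: 21.
Full point count |E(F_19)| = 21 + 1 = 22.
Hasse bound: |22 − (19+1)| = |2| = 2 ≤ 2√19 ≈ 8.7178 ✓.
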